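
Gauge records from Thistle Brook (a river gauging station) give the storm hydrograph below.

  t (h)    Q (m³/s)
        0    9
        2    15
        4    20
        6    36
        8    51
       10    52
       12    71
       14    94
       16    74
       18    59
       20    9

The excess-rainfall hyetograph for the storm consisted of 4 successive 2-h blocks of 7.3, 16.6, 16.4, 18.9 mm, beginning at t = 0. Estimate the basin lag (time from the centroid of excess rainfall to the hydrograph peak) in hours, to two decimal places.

t_L ≈ 9.42 h

Centroid of excess rainfall: t_c = Σ P_i·t̄_i / ΣP_i = 4.5845 h (block centres at 1, 3, 5, 7 h).
Hydrograph peak occurs at t = 14 h, so basin lag t_L = 14 − 4.5845 = 9.42 h.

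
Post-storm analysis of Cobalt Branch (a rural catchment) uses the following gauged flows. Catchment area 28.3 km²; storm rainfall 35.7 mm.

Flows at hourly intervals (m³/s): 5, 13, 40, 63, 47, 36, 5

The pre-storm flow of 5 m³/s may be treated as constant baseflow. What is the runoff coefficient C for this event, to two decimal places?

C ≈ 0.62

ΣQ_DR = 174.0 m³/s; V = ΣQ_DR·Δt = 6.264 × 10^5 m³.
Runoff depth d = V / A = 22.13 mm.
C = d / P = 22.13 / 35.7 = 0.62.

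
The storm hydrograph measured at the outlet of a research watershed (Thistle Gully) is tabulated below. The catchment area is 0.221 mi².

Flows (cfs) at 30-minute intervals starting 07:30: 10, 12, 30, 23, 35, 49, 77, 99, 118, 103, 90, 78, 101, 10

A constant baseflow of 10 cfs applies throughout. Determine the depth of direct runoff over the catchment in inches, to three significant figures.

Direct runoff: 0.0, 2.0, 20.0, 13.0, 25.0, 39.0, 67.0, 89.0, 108.0, 93.0, 80.0, 68.0, 91.0, 0.0 cfs; ΣQ_DR = 695.0 cfs.
V = ΣQ_DR · Δt = 695.0 × 1800 s = 1.251 × 10^6 ft³.
Over A = 0.221 mi², depth = V / A = 2.44 in.

d ≈ 2.44 in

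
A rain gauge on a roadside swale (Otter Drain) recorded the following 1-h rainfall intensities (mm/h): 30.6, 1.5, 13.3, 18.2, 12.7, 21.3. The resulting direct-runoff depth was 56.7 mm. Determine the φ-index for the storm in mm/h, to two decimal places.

Only the 5 blocks with intensity above φ contribute runoff: 30.6, 13.3, 18.2, 12.7, 21.3 mm/h.
Σ(I−φ)·Δt = d  ⇒  (30.6+13.3+18.2+12.7+21.3 − 5φ)·1 = 56.7
φ = (96.10 − 56.7/1) / 5 = 7.88 mm/h.

φ ≈ 7.88 mm/h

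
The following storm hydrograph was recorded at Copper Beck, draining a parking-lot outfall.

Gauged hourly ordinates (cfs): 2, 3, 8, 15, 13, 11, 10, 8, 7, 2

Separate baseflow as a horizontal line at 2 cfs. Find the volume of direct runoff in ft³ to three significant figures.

V ≈ 2.12 × 10^5 ft³

Direct-runoff ordinates (Q − Q_b): 0.0, 1.0, 6.0, 13.0, 11.0, 9.0, 8.0, 6.0, 5.0, 0.0 cfs.
ΣQ_DR = 59.00 cfs.
With Δt = 1 h = 3600 s, V = ΣQ_DR · Δt = 59.00 × 3600 = 2.12 × 10^5 ft³.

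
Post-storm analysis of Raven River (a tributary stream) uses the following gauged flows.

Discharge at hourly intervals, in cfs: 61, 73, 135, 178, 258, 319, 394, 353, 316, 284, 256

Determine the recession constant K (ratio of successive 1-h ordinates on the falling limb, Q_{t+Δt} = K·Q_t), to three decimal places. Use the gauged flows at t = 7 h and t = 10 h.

K ≈ 0.898

Using the recession-limb readings at t = 7 h and t = 10 h: Q falls from 353 to 256 cfs over 3 intervals.
K = (Q₂/Q₁)^(1/3) = (256/353)^(1/3) = 0.898.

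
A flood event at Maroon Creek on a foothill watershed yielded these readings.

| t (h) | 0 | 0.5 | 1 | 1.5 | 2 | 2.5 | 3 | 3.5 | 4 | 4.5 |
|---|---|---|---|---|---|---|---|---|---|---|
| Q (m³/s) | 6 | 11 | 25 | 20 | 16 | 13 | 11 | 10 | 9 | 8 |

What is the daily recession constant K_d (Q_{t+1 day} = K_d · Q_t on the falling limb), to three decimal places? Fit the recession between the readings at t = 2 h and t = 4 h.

K_d ≈ 0.001

Between t = 2 h and t = 4 h the flow falls from 16 to 9 m³/s over 4×0.5 h = 2 h.
Per-interval ratio K = (9/16)^(1/4) = 0.8660; K_d = K^(24/0.5) = 0.001.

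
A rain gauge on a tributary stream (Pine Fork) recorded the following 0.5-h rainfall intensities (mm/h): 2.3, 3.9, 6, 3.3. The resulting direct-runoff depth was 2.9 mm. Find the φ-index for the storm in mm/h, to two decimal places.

φ ≈ 2.47 mm/h

Only the 3 blocks with intensity above φ contribute runoff: 3.9, 6, 3.3 mm/h.
Σ(I−φ)·Δt = d  ⇒  (3.9+6+3.3 − 3φ)·0.5 = 2.9
φ = (13.20 − 2.9/0.5) / 3 = 2.47 mm/h.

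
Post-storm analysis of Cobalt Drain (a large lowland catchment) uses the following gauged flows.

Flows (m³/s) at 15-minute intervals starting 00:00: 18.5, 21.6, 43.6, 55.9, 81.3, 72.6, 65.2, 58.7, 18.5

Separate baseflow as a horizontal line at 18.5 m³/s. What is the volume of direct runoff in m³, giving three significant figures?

V ≈ 2.42 × 10^5 m³

Direct-runoff ordinates (Q − Q_b): 0.0, 3.1, 25.1, 37.4, 62.8, 54.1, 46.7, 40.2, 0.0 m³/s.
ΣQ_DR = 269.4 m³/s.
With Δt = 0.25 h = 900 s, V = ΣQ_DR · Δt = 269.4 × 900 = 2.42 × 10^5 m³.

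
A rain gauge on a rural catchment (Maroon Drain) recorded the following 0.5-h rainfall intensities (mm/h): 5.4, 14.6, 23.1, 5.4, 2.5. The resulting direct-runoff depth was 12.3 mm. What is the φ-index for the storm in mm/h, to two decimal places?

Only the 2 blocks with intensity above φ contribute runoff: 14.6, 23.1 mm/h.
Σ(I−φ)·Δt = d  ⇒  (14.6+23.1 − 2φ)·0.5 = 12.3
φ = (37.70 − 12.3/0.5) / 2 = 6.55 mm/h.

φ ≈ 6.55 mm/h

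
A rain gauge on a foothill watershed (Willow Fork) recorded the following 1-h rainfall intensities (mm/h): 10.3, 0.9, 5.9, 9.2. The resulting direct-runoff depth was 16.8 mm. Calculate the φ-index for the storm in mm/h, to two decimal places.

Only the 3 blocks with intensity above φ contribute runoff: 10.3, 5.9, 9.2 mm/h.
Σ(I−φ)·Δt = d  ⇒  (10.3+5.9+9.2 − 3φ)·1 = 16.8
φ = (25.40 − 16.8/1) / 3 = 2.87 mm/h.

φ ≈ 2.87 mm/h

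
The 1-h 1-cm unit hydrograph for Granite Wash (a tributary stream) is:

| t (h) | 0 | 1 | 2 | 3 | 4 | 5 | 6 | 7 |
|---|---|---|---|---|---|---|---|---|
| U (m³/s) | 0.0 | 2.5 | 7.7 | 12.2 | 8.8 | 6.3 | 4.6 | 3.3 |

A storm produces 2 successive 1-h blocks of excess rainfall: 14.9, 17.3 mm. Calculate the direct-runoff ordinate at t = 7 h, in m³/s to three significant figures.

By discrete convolution, Q_j = Σ (P_i / 10 mm) · U_{j−i}.
At t = 7 h (j=7): Q = (14.9/10)·3.3 + (17.3/10)·4.6 = 12.9 m³/s.

Q ≈ 12.9 m³/s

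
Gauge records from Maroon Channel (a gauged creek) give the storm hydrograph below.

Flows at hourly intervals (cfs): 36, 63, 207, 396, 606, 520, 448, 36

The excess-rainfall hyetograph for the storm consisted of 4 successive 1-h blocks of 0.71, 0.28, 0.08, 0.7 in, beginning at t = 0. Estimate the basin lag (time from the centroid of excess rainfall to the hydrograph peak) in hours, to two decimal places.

Centroid of excess rainfall: t_c = Σ P_i·t̄_i / ΣP_i = 1.9350 h (block centres at 0.5, 1.5, 2.5, 3.5 h).
Hydrograph peak occurs at t = 4 h, so basin lag t_L = 4 − 1.9350 = 2.06 h.

t_L ≈ 2.06 h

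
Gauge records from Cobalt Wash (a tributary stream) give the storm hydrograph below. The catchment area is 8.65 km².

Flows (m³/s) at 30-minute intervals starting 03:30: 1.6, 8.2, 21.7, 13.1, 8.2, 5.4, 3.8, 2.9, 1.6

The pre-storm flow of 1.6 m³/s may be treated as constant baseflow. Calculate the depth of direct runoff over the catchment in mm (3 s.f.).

d ≈ 10.8 mm

Direct runoff: 0.0, 6.6, 20.1, 11.5, 6.6, 3.8, 2.2, 1.3, 0.0 m³/s; ΣQ_DR = 52.10 m³/s.
V = ΣQ_DR · Δt = 52.10 × 1800 s = 93780 m³.
Over A = 8.65 km², depth = V / A = 10.8 mm.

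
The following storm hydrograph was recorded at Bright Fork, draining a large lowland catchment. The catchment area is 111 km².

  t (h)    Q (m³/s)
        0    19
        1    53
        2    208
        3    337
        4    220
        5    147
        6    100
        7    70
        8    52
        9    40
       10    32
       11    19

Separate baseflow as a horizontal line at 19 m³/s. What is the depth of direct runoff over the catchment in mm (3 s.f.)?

Direct runoff: 0.0, 34.0, 189.0, 318.0, 201.0, 128.0, 81.0, 51.0, 33.0, 21.0, 13.0, 0.0 m³/s; ΣQ_DR = 1069 m³/s.
V = ΣQ_DR · Δt = 1069 × 3600 s = 3.848 × 10^6 m³.
Over A = 111 km², depth = V / A = 34.7 mm.

d ≈ 34.7 mm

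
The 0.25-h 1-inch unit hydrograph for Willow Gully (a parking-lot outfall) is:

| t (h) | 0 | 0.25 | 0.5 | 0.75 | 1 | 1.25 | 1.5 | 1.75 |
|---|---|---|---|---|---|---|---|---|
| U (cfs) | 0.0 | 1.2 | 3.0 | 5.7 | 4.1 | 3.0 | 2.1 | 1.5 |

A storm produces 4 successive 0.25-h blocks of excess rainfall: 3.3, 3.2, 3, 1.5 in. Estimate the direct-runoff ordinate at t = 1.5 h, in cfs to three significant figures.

By discrete convolution, Q_j = Σ (P_i / 1 in) · U_{j−i}.
At t = 1.5 h (j=6): Q = (3.3/1)·2.1 + (3.2/1)·3.0 + (3/1)·4.1 + (1.5/1)·5.7 = 37.4 cfs.

Q ≈ 37.4 cfs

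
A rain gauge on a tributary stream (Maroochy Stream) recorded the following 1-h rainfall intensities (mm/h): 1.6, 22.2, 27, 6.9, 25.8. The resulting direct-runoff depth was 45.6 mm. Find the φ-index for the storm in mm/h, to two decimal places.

Only the 3 blocks with intensity above φ contribute runoff: 22.2, 27, 25.8 mm/h.
Σ(I−φ)·Δt = d  ⇒  (22.2+27+25.8 − 3φ)·1 = 45.6
φ = (75.00 − 45.6/1) / 3 = 9.80 mm/h.

φ ≈ 9.80 mm/h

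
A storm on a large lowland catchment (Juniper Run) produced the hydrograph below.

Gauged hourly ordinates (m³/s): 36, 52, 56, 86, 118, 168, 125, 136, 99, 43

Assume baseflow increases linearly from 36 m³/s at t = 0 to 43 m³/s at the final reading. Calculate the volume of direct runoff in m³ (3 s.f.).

V ≈ 1.89 × 10^6 m³

Direct-runoff ordinates (Q − Q_b): 0.00, 15.22, 18.44, 47.67, 78.89, 128.11, 84.33, 94.56, 56.78, 0.00 m³/s.
ΣQ_DR = 524.0 m³/s.
With Δt = 1 h = 3600 s, V = ΣQ_DR · Δt = 524.0 × 3600 = 1.89 × 10^6 m³.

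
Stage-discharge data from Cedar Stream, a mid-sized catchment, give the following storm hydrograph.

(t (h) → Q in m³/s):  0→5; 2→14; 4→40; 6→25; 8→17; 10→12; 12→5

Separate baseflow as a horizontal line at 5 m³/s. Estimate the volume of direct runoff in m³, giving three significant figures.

V ≈ 5.98 × 10^5 m³

Direct-runoff ordinates (Q − Q_b): 0.0, 9.0, 35.0, 20.0, 12.0, 7.0, 0.0 m³/s.
ΣQ_DR = 83.00 m³/s.
With Δt = 2 h = 7200 s, V = ΣQ_DR · Δt = 83.00 × 7200 = 5.98 × 10^5 m³.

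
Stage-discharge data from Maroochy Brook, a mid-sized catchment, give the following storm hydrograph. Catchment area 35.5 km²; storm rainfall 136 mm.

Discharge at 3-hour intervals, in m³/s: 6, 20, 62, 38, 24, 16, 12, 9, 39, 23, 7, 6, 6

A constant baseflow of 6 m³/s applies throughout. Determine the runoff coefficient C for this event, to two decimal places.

ΣQ_DR = 190.0 m³/s; V = ΣQ_DR·Δt = 2.052 × 10^6 m³.
Runoff depth d = V / A = 57.80 mm.
C = d / P = 57.80 / 136 = 0.43.

C ≈ 0.43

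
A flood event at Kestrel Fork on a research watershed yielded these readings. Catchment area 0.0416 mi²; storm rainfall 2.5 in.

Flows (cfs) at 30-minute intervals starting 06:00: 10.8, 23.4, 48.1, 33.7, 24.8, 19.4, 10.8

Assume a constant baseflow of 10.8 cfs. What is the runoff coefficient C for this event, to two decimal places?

C ≈ 0.71

ΣQ_DR = 95.40 cfs; V = ΣQ_DR·Δt = 1.717 × 10^5 ft³.
Runoff depth d = V / A = 1.777 in.
C = d / P = 1.777 / 2.5 = 0.71.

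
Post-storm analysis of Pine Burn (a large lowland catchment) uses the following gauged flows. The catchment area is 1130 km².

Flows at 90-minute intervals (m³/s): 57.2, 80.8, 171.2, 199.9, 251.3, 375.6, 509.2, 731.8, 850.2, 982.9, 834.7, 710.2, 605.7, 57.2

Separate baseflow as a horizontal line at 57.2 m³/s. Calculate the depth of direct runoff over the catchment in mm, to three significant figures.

Direct runoff: 0.0, 23.6, 114.0, 142.7, 194.1, 318.4, 452.0, 674.6, 793.0, 925.7, 777.5, 653.0, 548.5, 0.0 m³/s; ΣQ_DR = 5617 m³/s.
V = ΣQ_DR · Δt = 5617 × 5400 s = 3.033 × 10^7 m³.
Over A = 1130 km², depth = V / A = 26.8 mm.

d ≈ 26.8 mm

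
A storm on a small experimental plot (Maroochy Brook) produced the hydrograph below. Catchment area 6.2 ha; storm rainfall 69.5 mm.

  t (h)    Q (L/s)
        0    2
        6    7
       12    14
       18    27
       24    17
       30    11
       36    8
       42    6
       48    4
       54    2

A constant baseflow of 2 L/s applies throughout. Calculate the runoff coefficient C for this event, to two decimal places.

ΣQ_DR = 78.00 L/s; V = ΣQ_DR·Δt = 1.685 × 10^6 L.
Runoff depth d = V / A = 27.17 mm.
C = d / P = 27.17 / 69.5 = 0.39.

C ≈ 0.39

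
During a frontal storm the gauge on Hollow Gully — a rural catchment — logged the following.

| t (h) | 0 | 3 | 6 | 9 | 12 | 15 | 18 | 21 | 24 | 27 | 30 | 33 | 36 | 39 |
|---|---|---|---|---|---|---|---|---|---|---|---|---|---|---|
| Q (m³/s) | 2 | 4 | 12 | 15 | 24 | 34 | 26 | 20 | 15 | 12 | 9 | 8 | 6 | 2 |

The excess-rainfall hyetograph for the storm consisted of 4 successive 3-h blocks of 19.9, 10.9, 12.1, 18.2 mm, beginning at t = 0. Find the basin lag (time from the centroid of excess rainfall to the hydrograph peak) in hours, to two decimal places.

t_L ≈ 9.10 h

Centroid of excess rainfall: t_c = Σ P_i·t̄_i / ΣP_i = 5.9043 h (block centres at 1.5, 4.5, 7.5, 10.5 h).
Hydrograph peak occurs at t = 15 h, so basin lag t_L = 15 − 5.9043 = 9.10 h.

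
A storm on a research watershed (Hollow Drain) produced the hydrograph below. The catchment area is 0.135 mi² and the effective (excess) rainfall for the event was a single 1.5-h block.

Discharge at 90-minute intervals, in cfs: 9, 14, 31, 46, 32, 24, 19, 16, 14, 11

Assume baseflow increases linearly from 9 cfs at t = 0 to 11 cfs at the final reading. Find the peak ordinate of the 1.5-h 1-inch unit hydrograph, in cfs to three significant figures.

U_p ≈ 18.2 cfs

Direct runoff: 0.00, 4.78, 21.56, 36.33, 22.11, 13.89, 8.67, 5.44, 3.22, 0.00 cfs; ΣQ_DR = 116.0 cfs, peak = 36.33 cfs.
Runoff depth d = ΣQ_DR·Δt / A = 116.0 × 5400 / (0.135 mi²) = 1.997 in.
The 1-inch UH is the DRH scaled by (1 in)/d, so U_p = 36.33 × 1/1.997 = 18.2 cfs.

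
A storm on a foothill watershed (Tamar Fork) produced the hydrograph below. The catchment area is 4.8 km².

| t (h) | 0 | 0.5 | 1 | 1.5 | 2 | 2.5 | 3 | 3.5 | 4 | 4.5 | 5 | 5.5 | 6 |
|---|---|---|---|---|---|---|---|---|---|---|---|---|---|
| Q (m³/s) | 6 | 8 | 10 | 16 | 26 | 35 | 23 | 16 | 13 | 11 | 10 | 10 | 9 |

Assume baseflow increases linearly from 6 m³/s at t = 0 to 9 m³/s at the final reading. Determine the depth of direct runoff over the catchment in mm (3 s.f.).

d ≈ 35.8 mm

Direct runoff: 0.00, 1.75, 3.50, 9.25, 19.00, 27.75, 15.50, 8.25, 5.00, 2.75, 1.50, 1.25, 0.00 m³/s; ΣQ_DR = 95.50 m³/s.
V = ΣQ_DR · Δt = 95.50 × 1800 s = 1.719 × 10^5 m³.
Over A = 4.8 km², depth = V / A = 35.8 mm.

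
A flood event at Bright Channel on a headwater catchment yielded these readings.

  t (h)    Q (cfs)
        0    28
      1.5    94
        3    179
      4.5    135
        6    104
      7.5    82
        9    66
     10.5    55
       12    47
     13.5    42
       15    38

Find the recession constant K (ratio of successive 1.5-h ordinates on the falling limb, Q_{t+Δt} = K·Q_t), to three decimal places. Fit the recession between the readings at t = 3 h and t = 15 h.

Using the recession-limb readings at t = 3 h and t = 15 h: Q falls from 179 to 38 cfs over 8 intervals.
K = (Q₂/Q₁)^(1/8) = (38/179)^(1/8) = 0.824.

K ≈ 0.824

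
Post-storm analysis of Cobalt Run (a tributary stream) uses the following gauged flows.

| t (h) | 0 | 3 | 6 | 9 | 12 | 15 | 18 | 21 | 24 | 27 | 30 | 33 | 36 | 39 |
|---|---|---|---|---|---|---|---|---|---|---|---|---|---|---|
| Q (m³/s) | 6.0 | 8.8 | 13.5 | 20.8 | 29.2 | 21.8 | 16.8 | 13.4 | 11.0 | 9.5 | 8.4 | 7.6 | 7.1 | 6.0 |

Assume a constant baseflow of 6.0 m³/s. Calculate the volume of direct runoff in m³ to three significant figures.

Direct-runoff ordinates (Q − Q_b): 0.0, 2.8, 7.5, 14.8, 23.2, 15.8, 10.8, 7.4, 5.0, 3.5, 2.4, 1.6, 1.1, 0.0 m³/s.
ΣQ_DR = 95.90 m³/s.
With Δt = 3 h = 10800 s, V = ΣQ_DR · Δt = 95.90 × 10800 = 1.04 × 10^6 m³.

V ≈ 1.04 × 10^6 m³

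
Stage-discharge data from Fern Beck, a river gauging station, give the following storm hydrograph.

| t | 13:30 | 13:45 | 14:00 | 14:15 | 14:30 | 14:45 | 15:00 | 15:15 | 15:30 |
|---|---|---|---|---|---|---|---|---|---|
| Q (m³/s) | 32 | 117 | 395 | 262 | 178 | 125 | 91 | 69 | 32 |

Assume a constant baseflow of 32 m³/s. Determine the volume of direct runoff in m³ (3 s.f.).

V ≈ 9.12 × 10^5 m³

Direct-runoff ordinates (Q − Q_b): 0.0, 85.0, 363.0, 230.0, 146.0, 93.0, 59.0, 37.0, 0.0 m³/s.
ΣQ_DR = 1013 m³/s.
With Δt = 0.25 h = 900 s, V = ΣQ_DR · Δt = 1013 × 900 = 9.12 × 10^5 m³.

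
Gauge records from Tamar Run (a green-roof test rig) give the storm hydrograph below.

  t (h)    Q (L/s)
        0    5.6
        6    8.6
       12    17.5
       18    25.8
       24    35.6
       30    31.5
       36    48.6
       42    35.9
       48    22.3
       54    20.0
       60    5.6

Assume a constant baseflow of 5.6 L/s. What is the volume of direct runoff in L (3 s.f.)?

V ≈ 4.22 × 10^6 L

Direct-runoff ordinates (Q − Q_b): 0.0, 3.0, 11.9, 20.2, 30.0, 25.9, 43.0, 30.3, 16.7, 14.4, 0.0 L/s.
ΣQ_DR = 195.4 L/s.
With Δt = 6 h = 21600 s, V = ΣQ_DR · Δt = 195.4 × 21600 = 4.22 × 10^6 L.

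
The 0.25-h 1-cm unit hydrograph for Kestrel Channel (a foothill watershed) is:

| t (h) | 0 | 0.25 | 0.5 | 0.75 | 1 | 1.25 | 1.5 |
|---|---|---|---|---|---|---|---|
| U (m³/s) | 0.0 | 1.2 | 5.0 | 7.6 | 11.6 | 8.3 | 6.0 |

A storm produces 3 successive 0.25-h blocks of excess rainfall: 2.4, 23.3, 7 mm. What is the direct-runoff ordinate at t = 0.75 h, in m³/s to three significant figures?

Q ≈ 14.3 m³/s

By discrete convolution, Q_j = Σ (P_i / 10 mm) · U_{j−i}.
At t = 0.75 h (j=3): Q = (2.4/10)·7.6 + (23.3/10)·5.0 + (7/10)·1.2 = 14.3 m³/s.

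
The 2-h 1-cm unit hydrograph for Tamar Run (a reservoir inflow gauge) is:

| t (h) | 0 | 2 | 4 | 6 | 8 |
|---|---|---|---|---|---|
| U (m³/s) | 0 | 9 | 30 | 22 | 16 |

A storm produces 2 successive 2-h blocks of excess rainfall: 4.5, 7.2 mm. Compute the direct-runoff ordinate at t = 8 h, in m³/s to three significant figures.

Q ≈ 23.0 m³/s

By discrete convolution, Q_j = Σ (P_i / 10 mm) · U_{j−i}.
At t = 8 h (j=4): Q = (4.5/10)·16 + (7.2/10)·22 = 23.0 m³/s.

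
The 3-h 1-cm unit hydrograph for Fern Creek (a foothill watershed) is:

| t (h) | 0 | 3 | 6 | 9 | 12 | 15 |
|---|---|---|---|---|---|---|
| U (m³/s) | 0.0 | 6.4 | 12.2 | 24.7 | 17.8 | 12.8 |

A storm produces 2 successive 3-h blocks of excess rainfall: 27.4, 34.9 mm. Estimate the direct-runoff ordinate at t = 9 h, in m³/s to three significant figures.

By discrete convolution, Q_j = Σ (P_i / 10 mm) · U_{j−i}.
At t = 9 h (j=3): Q = (27.4/10)·24.7 + (34.9/10)·12.2 = 110 m³/s.

Q ≈ 110 m³/s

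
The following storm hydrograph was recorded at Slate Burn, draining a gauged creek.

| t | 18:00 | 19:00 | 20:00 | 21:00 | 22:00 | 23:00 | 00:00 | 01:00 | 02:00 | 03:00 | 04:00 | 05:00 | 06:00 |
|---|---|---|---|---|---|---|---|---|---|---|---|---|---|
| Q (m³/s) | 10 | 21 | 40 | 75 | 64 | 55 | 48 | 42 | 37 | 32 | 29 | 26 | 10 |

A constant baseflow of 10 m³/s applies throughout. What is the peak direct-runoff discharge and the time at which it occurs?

Q_p = 65.0 m³/s at t = 21:00

Subtracting baseflow gives direct-runoff ordinates: 0.0, 11.0, 30.0, 65.0, 54.0, 45.0, 38.0, 32.0, 27.0, 22.0, 19.0, 16.0, 0.0 m³/s.
The maximum is 65.0 m³/s, occurring at the reading for t = 21:00.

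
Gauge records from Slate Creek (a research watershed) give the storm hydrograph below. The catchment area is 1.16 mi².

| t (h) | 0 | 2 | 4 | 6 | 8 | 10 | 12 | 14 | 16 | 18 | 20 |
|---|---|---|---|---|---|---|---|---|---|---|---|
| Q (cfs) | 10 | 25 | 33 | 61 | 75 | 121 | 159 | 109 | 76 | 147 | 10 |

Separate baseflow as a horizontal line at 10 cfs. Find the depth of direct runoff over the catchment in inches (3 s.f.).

d ≈ 1.91 in

Direct runoff: 0.0, 15.0, 23.0, 51.0, 65.0, 111.0, 149.0, 99.0, 66.0, 137.0, 0.0 cfs; ΣQ_DR = 716.0 cfs.
V = ΣQ_DR · Δt = 716.0 × 7200 s = 5.155 × 10^6 ft³.
Over A = 1.16 mi², depth = V / A = 1.91 in.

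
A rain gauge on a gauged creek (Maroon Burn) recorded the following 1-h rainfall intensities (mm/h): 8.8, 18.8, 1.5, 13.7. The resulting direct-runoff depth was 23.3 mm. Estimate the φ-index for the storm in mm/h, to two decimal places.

φ ≈ 6.00 mm/h

Only the 3 blocks with intensity above φ contribute runoff: 8.8, 18.8, 13.7 mm/h.
Σ(I−φ)·Δt = d  ⇒  (8.8+18.8+13.7 − 3φ)·1 = 23.3
φ = (41.30 − 23.3/1) / 3 = 6.00 mm/h.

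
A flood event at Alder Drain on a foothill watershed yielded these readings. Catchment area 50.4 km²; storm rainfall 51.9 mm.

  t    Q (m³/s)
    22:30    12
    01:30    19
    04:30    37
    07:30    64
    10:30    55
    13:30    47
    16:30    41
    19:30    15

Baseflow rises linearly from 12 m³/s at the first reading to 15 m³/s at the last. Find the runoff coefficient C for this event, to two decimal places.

C ≈ 0.75

ΣQ_DR = 182.0 m³/s; V = ΣQ_DR·Δt = 1.966 × 10^6 m³.
Runoff depth d = V / A = 39.00 mm.
C = d / P = 39.00 / 51.9 = 0.75.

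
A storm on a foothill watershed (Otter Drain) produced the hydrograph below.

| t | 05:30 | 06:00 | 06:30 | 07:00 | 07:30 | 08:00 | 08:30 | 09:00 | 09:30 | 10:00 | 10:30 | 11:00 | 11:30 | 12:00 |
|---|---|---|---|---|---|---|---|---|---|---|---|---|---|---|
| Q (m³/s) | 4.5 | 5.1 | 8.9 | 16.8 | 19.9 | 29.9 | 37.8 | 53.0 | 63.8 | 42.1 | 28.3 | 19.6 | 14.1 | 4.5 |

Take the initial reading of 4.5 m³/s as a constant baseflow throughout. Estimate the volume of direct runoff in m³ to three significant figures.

V ≈ 5.14 × 10^5 m³

Direct-runoff ordinates (Q − Q_b): 0.0, 0.6, 4.4, 12.3, 15.4, 25.4, 33.3, 48.5, 59.3, 37.6, 23.8, 15.1, 9.6, 0.0 m³/s.
ΣQ_DR = 285.3 m³/s.
With Δt = 0.5 h = 1800 s, V = ΣQ_DR · Δt = 285.3 × 1800 = 5.14 × 10^5 m³.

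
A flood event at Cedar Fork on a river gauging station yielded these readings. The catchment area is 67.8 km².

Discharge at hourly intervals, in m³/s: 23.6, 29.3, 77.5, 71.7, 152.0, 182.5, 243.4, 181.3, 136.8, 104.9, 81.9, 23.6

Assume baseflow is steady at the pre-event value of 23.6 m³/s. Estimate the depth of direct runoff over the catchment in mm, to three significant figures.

Direct runoff: 0.0, 5.7, 53.9, 48.1, 128.4, 158.9, 219.8, 157.7, 113.2, 81.3, 58.3, 0.0 m³/s; ΣQ_DR = 1025 m³/s.
V = ΣQ_DR · Δt = 1025 × 3600 s = 3.691 × 10^6 m³.
Over A = 67.8 km², depth = V / A = 54.4 mm.

d ≈ 54.4 mm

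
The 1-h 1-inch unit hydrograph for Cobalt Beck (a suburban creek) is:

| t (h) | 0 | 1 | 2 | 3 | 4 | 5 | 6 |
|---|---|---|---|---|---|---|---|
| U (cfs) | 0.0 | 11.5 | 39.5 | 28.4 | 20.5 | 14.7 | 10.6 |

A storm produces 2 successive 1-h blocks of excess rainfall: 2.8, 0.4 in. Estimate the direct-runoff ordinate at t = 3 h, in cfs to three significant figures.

Q ≈ 95.3 cfs

By discrete convolution, Q_j = Σ (P_i / 1 in) · U_{j−i}.
At t = 3 h (j=3): Q = (2.8/1)·28.4 + (0.4/1)·39.5 = 95.3 cfs.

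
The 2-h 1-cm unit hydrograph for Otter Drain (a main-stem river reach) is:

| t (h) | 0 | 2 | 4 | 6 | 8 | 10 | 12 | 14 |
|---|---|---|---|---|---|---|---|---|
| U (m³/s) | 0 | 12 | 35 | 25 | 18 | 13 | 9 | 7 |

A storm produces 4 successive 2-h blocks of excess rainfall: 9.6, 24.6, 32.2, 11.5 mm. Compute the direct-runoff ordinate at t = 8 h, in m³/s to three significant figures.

By discrete convolution, Q_j = Σ (P_i / 10 mm) · U_{j−i}.
At t = 8 h (j=4): Q = (9.6/10)·18 + (24.6/10)·25 + (32.2/10)·35 + (11.5/10)·12 = 205 m³/s.

Q ≈ 205 m³/s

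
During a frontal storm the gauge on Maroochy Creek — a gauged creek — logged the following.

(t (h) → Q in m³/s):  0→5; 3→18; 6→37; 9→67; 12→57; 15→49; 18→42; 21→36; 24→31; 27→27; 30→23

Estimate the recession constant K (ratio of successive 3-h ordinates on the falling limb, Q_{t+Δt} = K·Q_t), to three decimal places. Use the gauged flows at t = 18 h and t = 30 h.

K ≈ 0.860

Using the recession-limb readings at t = 18 h and t = 30 h: Q falls from 42 to 23 m³/s over 4 intervals.
K = (Q₂/Q₁)^(1/4) = (23/42)^(1/4) = 0.860.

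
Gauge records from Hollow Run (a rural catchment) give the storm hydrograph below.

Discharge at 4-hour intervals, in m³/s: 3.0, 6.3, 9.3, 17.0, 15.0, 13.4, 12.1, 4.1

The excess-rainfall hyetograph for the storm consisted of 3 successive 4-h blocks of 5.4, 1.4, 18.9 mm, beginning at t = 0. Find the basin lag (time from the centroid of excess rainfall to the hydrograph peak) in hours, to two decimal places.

Centroid of excess rainfall: t_c = Σ P_i·t̄_i / ΣP_i = 8.1012 h (block centres at 2, 6, 10 h).
Hydrograph peak occurs at t = 12 h, so basin lag t_L = 12 − 8.1012 = 3.90 h.

t_L ≈ 3.90 h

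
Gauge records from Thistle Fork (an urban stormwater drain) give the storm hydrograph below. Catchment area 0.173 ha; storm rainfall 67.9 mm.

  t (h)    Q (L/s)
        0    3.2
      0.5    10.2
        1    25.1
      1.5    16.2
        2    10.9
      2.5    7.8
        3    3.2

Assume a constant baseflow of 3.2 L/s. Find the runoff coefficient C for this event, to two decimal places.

C ≈ 0.83

ΣQ_DR = 54.20 L/s; V = ΣQ_DR·Δt = 97560 L.
Runoff depth d = V / A = 56.39 mm.
C = d / P = 56.39 / 67.9 = 0.83.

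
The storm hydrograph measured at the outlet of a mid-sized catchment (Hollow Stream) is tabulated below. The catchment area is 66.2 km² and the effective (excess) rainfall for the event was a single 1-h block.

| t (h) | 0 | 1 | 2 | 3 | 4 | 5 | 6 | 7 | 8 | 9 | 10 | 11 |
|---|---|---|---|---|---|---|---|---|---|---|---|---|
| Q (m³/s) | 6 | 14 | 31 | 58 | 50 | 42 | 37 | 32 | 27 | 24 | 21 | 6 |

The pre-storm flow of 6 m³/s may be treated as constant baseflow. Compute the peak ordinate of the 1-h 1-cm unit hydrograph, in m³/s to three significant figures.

Direct runoff: 0.0, 8.0, 25.0, 52.0, 44.0, 36.0, 31.0, 26.0, 21.0, 18.0, 15.0, 0.0 m³/s; ΣQ_DR = 276.0 m³/s, peak = 52.0 m³/s.
Runoff depth d = ΣQ_DR·Δt / A = 276.0 × 3600 / (66.2 km²) = 15.01 mm.
The 1-cm UH is the DRH scaled by (10 mm)/d, so U_p = 52.0 × 10/15.01 = 34.6 m³/s.

U_p ≈ 34.6 m³/s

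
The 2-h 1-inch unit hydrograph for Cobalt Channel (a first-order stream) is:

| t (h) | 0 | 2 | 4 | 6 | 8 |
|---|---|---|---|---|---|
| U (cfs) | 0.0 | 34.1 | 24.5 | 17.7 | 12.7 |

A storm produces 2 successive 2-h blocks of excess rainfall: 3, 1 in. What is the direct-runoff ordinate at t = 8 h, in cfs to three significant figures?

Q ≈ 55.8 cfs

By discrete convolution, Q_j = Σ (P_i / 1 in) · U_{j−i}.
At t = 8 h (j=4): Q = (3/1)·12.7 + (1/1)·17.7 = 55.8 cfs.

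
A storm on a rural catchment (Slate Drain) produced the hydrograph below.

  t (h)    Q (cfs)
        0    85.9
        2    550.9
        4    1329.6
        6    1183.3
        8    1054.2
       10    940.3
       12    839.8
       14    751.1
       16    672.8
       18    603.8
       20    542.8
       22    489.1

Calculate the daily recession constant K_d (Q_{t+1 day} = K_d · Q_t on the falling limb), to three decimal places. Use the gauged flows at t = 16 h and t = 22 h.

K_d ≈ 0.279

Between t = 16 h and t = 22 h the flow falls from 672.8 to 489.1 cfs over 3×2 h = 6 h.
Per-interval ratio K = (489.1/672.8)^(1/3) = 0.8992; K_d = K^(24/2) = 0.279.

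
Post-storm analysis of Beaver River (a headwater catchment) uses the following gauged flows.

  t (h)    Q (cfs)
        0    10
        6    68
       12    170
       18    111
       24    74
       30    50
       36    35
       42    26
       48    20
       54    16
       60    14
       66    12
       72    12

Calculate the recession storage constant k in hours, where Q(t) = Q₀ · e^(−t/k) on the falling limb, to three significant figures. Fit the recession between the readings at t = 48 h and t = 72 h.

k ≈ 47.0 h

On the falling limb, Q drops from 20 to 12 cfs between t = 48 h and t = 72 h (Δt = 24 h).
k = −Δt / ln(Q₂/Q₁) = −24 / ln(12/20) = 47.0 h.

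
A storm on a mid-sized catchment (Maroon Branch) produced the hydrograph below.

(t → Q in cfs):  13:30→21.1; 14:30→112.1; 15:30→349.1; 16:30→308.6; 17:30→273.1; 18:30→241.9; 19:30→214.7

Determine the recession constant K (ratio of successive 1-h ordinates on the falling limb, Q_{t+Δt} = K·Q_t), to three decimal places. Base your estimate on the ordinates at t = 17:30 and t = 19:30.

K ≈ 0.887

Using the recession-limb readings at t = 17:30 and t = 19:30: Q falls from 273.1 to 214.7 cfs over 2 intervals.
K = (Q₂/Q₁)^(1/2) = (214.7/273.1)^(1/2) = 0.887.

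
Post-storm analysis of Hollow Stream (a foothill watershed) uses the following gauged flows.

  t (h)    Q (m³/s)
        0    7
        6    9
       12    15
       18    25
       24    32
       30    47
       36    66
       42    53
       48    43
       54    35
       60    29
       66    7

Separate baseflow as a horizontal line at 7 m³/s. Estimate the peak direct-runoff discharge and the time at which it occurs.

Subtracting baseflow gives direct-runoff ordinates: 0.0, 2.0, 8.0, 18.0, 25.0, 40.0, 59.0, 46.0, 36.0, 28.0, 22.0, 0.0 m³/s.
The maximum is 59.0 m³/s, occurring at the reading for t = 36 h.

Q_p = 59.0 m³/s at t = 36 h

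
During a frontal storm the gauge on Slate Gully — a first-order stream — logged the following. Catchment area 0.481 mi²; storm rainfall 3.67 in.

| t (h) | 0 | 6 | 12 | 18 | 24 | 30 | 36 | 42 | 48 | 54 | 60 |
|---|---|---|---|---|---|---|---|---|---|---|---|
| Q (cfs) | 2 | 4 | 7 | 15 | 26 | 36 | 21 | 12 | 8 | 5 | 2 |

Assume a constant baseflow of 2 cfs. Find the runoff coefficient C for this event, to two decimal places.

C ≈ 0.61

ΣQ_DR = 116.0 cfs; V = ΣQ_DR·Δt = 2.506 × 10^6 ft³.
Runoff depth d = V / A = 2.242 in.
C = d / P = 2.242 / 3.67 = 0.61.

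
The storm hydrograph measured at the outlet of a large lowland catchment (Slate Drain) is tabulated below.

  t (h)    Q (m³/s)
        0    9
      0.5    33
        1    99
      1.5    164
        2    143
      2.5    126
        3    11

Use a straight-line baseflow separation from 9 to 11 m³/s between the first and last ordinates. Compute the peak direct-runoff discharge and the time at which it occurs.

Subtracting baseflow gives direct-runoff ordinates: 0.00, 23.67, 89.33, 154.00, 132.67, 115.33, 0.00 m³/s.
The maximum is 154.00 m³/s, occurring at the reading for t = 1.5 h.

Q_p = 154.00 m³/s at t = 1.5 h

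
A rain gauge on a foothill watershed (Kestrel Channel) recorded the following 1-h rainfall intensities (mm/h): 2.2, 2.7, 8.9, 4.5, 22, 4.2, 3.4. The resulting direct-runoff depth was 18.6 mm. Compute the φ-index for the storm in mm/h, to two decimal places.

φ ≈ 6.15 mm/h

Only the 2 blocks with intensity above φ contribute runoff: 8.9, 22 mm/h.
Σ(I−φ)·Δt = d  ⇒  (8.9+22 − 2φ)·1 = 18.6
φ = (30.90 − 18.6/1) / 2 = 6.15 mm/h.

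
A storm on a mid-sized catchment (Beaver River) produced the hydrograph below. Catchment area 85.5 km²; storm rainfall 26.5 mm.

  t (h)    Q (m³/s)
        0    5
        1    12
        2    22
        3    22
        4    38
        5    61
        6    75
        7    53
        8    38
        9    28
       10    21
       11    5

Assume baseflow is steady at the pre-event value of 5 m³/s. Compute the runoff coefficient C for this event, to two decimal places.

ΣQ_DR = 320.0 m³/s; V = ΣQ_DR·Δt = 1.152 × 10^6 m³.
Runoff depth d = V / A = 13.47 mm.
C = d / P = 13.47 / 26.5 = 0.51.

C ≈ 0.51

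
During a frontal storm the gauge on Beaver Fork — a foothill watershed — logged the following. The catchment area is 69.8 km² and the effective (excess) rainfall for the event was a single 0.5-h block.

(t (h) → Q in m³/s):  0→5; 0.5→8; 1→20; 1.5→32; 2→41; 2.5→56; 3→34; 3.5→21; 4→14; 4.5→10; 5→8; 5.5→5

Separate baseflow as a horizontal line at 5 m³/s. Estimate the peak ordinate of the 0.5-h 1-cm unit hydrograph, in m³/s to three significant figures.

U_p ≈ 102 m³/s

Direct runoff: 0.0, 3.0, 15.0, 27.0, 36.0, 51.0, 29.0, 16.0, 9.0, 5.0, 3.0, 0.0 m³/s; ΣQ_DR = 194.0 m³/s, peak = 51.0 m³/s.
Runoff depth d = ΣQ_DR·Δt / A = 194.0 × 1800 / (69.8 km²) = 5.003 mm.
The 1-cm UH is the DRH scaled by (10 mm)/d, so U_p = 51.0 × 10/5.003 = 102 m³/s.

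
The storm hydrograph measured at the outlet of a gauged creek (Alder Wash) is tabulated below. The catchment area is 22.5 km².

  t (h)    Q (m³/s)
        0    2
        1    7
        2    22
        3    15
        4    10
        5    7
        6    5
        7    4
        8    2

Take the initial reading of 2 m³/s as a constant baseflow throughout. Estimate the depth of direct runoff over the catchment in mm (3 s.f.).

d ≈ 8.96 mm

Direct runoff: 0.0, 5.0, 20.0, 13.0, 8.0, 5.0, 3.0, 2.0, 0.0 m³/s; ΣQ_DR = 56.00 m³/s.
V = ΣQ_DR · Δt = 56.00 × 3600 s = 2.016 × 10^5 m³.
Over A = 22.5 km², depth = V / A = 8.96 mm.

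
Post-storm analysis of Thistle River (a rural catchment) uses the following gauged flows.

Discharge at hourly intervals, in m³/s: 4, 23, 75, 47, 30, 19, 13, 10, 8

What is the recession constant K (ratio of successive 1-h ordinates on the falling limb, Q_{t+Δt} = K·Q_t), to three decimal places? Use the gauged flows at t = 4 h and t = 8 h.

K ≈ 0.719

Using the recession-limb readings at t = 4 h and t = 8 h: Q falls from 30 to 8 m³/s over 4 intervals.
K = (Q₂/Q₁)^(1/4) = (8/30)^(1/4) = 0.719.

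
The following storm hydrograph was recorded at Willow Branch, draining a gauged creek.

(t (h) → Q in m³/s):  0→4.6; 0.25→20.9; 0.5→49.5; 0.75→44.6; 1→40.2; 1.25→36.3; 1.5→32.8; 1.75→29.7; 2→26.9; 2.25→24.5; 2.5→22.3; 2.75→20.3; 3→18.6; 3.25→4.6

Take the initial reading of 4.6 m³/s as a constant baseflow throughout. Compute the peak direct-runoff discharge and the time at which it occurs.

Q_p = 44.9 m³/s at t = 0.5 h

Subtracting baseflow gives direct-runoff ordinates: 0.0, 16.3, 44.9, 40.0, 35.6, 31.7, 28.2, 25.1, 22.3, 19.9, 17.7, 15.7, 14.0, 0.0 m³/s.
The maximum is 44.9 m³/s, occurring at the reading for t = 0.5 h.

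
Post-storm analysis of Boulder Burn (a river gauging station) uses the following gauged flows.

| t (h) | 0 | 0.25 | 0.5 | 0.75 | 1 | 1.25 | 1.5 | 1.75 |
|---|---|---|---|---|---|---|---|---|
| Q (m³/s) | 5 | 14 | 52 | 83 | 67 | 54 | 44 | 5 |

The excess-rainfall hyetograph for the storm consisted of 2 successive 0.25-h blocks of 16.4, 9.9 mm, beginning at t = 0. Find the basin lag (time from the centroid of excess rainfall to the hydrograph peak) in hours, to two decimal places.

Centroid of excess rainfall: t_c = Σ P_i·t̄_i / ΣP_i = 0.2191 h (block centres at 0.125, 0.375 h).
Hydrograph peak occurs at t = 0.75 h, so basin lag t_L = 0.75 − 0.2191 = 0.53 h.

t_L ≈ 0.53 h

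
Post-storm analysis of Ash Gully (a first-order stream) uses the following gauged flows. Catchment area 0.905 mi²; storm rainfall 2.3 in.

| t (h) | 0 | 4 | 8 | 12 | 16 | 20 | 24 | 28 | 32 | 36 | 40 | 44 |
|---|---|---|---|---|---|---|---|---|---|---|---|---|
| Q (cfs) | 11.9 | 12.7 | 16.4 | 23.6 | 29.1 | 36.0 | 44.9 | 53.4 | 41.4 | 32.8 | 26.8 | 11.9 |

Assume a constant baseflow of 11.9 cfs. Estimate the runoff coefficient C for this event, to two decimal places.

C ≈ 0.59

ΣQ_DR = 198.1 cfs; V = ΣQ_DR·Δt = 2.853 × 10^6 ft³.
Runoff depth d = V / A = 1.357 in.
C = d / P = 1.357 / 2.3 = 0.59.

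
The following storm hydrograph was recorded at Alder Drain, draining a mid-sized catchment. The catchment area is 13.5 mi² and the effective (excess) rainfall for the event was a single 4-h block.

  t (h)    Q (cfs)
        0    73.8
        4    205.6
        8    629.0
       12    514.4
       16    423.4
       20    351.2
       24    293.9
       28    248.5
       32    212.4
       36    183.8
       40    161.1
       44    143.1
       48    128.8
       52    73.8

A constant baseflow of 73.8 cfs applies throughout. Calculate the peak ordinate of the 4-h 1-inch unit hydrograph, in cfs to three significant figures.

U_p ≈ 463 cfs

Direct runoff: 0.0, 131.8, 555.2, 440.6, 349.6, 277.4, 220.1, 174.7, 138.6, 110.0, 87.3, 69.3, 55.0, 0.0 cfs; ΣQ_DR = 2610 cfs, peak = 555.2 cfs.
Runoff depth d = ΣQ_DR·Δt / A = 2610 × 14400 / (13.5 mi²) = 1.198 in.
The 1-inch UH is the DRH scaled by (1 in)/d, so U_p = 555.2 × 1/1.198 = 463 cfs.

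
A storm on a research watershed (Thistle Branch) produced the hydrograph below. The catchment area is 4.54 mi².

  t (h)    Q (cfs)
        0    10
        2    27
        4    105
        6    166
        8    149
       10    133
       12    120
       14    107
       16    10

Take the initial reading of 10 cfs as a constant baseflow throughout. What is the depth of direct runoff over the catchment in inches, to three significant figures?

d ≈ 0.503 in

Direct runoff: 0.0, 17.0, 95.0, 156.0, 139.0, 123.0, 110.0, 97.0, 0.0 cfs; ΣQ_DR = 737.0 cfs.
V = ΣQ_DR · Δt = 737.0 × 7200 s = 5.306 × 10^6 ft³.
Over A = 4.54 mi², depth = V / A = 0.503 in.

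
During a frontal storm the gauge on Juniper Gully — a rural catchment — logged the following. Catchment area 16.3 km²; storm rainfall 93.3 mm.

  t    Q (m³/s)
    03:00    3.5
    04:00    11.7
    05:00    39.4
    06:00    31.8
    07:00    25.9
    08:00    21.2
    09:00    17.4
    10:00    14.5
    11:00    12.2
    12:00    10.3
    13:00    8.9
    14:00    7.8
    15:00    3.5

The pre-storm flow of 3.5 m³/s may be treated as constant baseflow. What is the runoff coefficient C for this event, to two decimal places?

C ≈ 0.38

ΣQ_DR = 162.6 m³/s; V = ΣQ_DR·Δt = 5.854 × 10^5 m³.
Runoff depth d = V / A = 35.91 mm.
C = d / P = 35.91 / 93.3 = 0.38.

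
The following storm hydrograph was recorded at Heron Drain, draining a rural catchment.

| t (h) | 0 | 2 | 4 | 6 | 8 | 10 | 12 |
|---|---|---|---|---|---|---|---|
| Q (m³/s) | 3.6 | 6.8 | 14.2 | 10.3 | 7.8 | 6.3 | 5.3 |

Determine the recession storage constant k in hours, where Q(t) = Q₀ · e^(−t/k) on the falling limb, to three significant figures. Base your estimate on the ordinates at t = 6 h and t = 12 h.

On the falling limb, Q drops from 10.3 to 5.3 m³/s between t = 6 h and t = 12 h (Δt = 6 h).
k = −Δt / ln(Q₂/Q₁) = −6 / ln(5.3/10.3) = 9.03 h.

k ≈ 9.03 h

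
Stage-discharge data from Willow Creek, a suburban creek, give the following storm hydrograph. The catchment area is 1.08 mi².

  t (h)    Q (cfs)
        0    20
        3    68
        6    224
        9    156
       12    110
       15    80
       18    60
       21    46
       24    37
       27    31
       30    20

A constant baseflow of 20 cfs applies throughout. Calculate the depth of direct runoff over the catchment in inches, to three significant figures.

d ≈ 2.72 in

Direct runoff: 0.0, 48.0, 204.0, 136.0, 90.0, 60.0, 40.0, 26.0, 17.0, 11.0, 0.0 cfs; ΣQ_DR = 632.0 cfs.
V = ΣQ_DR · Δt = 632.0 × 10800 s = 6.826 × 10^6 ft³.
Over A = 1.08 mi², depth = V / A = 2.72 in.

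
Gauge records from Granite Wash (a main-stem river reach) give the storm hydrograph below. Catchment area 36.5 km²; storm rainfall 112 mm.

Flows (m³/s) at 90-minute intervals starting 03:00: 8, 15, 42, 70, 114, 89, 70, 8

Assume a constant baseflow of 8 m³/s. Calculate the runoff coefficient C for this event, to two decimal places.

C ≈ 0.46

ΣQ_DR = 352.0 m³/s; V = ΣQ_DR·Δt = 1.901 × 10^6 m³.
Runoff depth d = V / A = 52.08 mm.
C = d / P = 52.08 / 112 = 0.46.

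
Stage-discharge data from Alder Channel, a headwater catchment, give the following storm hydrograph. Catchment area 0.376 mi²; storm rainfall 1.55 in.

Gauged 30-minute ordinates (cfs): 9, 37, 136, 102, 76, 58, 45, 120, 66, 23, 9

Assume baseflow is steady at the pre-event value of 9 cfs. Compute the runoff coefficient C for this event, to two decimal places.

ΣQ_DR = 582.0 cfs; V = ΣQ_DR·Δt = 1.048 × 10^6 ft³.
Runoff depth d = V / A = 1.199 in.
C = d / P = 1.199 / 1.55 = 0.77.

C ≈ 0.77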